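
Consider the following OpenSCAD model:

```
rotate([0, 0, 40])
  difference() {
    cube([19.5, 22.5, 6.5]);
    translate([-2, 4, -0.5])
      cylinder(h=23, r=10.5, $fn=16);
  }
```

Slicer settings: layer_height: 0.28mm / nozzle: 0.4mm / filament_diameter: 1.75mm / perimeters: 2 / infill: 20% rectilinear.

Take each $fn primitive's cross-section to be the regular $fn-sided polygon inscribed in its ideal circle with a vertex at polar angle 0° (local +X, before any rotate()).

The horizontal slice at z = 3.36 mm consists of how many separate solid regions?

At z = 3.36 mm: the cube (footprint 19.5×22.5) is included at this height; the r=10.5 cylinder at (-2, 4) contributes a regular 16-gon of circumradius 10.5; Subtracting the remaining from the first: starting from the 19.5×22.5 cube, the r=10.5 cylinder at (-2, 4) partially overlaps it — only the 96.19 mm² overlap (of its 337.53 mm²) is removed, clipping the outline — 1 connected region; (whole slice rotated 40° about Z — lengths, areas and connectivity unchanged). The result has 1 disconnected region.

1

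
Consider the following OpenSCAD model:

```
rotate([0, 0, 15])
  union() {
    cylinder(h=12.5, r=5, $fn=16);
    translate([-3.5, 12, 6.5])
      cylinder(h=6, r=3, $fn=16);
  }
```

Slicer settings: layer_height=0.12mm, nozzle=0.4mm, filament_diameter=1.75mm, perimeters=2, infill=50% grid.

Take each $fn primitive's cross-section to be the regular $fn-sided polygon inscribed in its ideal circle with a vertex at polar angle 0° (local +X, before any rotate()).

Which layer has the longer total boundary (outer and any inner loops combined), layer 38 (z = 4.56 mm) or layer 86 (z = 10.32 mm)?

layer 86 (z = 10.32 mm)

Layer 38 (z = 4.56): the r=5 cylinder gives a regular 16-gon of circumradius 5 (constant along its height) (perimeter = 2·16·5.000·sin(180°/16) = 31.21 mm); the cylinder at (-3.5, 12) is not intersected at this z (z outside [6.5, 12.5]); Taking the union: only the r=5 cylinder is present, so the union is just that shape — boundary = 31.21 mm; (rotated 15° about Z; rotation is an isometry so areas/perimeters/island counts are preserved). So its perimeter = 31.21 mm. Layer 86 (z = 10.32): the r=5 cylinder contributes a regular 16-gon of circumradius 5 (perimeter = 2·16·5.000·sin(180°/16) = 31.21 mm); the r=3 cylinder at (-3.5, 12) gives a regular 16-gon of circumradius 3 (constant along its height) (perimeter = 2·16·3.000·sin(180°/16) = 18.73 mm); Merging all regions: the 2 present regions are separate (no shared area or edge), so areas and boundary lengths simply add and each stays a separate island — boundary = 49.94 mm; (rotated 15° about Z; rotation is an isometry so areas/perimeters/island counts are preserved). So its perimeter = 49.94 mm. Layer 86 is larger (49.94 vs 31.21 mm).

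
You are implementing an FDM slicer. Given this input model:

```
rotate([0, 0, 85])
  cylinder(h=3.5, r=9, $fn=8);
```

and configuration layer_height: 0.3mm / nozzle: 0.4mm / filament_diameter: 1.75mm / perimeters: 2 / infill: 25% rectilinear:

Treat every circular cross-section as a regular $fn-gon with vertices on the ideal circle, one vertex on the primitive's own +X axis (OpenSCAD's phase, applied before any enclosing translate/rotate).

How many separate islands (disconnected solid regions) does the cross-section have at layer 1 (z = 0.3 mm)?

1

At z = 0.3 mm: the cylinder: section is a regular 8-gon, circumradius r=9; (whole slice rotated 85° about Z — lengths, areas and connectivity unchanged). Overall, the cross-section is a single solid region. Island count = 1.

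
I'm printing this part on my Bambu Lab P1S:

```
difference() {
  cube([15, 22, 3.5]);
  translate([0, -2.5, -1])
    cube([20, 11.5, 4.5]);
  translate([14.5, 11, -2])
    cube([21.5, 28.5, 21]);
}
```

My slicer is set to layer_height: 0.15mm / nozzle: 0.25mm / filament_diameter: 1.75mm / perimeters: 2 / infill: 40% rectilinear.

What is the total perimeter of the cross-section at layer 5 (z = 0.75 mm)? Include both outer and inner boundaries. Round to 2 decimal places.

At z = 0.75 mm: the cube (footprint 15×22) is included at this height (perimeter 74.00 mm); the 20×11.5 cube at (0, -2.5) contributes its full rectangle (perimeter 63.00 mm); the cube at (14.5, 11) (footprint 21.5×28.5) is included at this height (perimeter 100.00 mm); After the difference (first − rest): starting from the 15×22 cube, the 20×11.5 cube at (0, -2.5) partially overlaps it — only the 135.00 mm² overlap (of its 230.00 mm²) is removed, clipping the outline; the 21.5×28.5 cube at (14.5, 11) partially overlaps it — only the 5.50 mm² overlap (of its 612.75 mm²) is removed, clipping the outline — boundary = 56.00 mm. Overall, the cross-section is a single solid region. Total boundary length (outer) = 56.00 mm.

56.00 mm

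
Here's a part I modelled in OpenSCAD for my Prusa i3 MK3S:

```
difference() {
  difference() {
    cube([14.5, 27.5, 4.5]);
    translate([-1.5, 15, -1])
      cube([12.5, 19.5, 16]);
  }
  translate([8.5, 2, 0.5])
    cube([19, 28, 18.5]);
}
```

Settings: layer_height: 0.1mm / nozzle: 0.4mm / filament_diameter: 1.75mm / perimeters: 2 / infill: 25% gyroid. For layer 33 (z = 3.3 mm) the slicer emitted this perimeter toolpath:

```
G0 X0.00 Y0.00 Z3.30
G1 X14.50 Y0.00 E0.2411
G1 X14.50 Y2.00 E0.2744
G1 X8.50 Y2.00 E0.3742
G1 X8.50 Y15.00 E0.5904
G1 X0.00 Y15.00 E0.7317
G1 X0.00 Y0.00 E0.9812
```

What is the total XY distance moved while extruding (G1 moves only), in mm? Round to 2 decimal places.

59.00 mm

Sum the Euclidean lengths of each G1 segment: total = 59.00 mm.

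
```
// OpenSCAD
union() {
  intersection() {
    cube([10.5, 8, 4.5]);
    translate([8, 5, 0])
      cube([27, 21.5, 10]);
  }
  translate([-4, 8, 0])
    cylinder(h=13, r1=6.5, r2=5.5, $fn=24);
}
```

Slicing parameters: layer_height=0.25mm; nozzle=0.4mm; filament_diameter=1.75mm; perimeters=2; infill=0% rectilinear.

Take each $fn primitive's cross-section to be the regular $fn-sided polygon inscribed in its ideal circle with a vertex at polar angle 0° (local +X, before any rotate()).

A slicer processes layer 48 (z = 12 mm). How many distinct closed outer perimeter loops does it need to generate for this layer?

1

At z = 12 mm: the cube is not intersected at this z (z outside [0, 4.5]); the cube at (8, 5) is absent (z outside [0, 10]); Keeping only the common overlap: at least one operand is absent at this height, so nothing remains; the cone at (-4, 8) contributes a regular 24-gon of circumradius 5.577 (interpolated between r1=6.5 and r2=5.5 at t=0.923); Merging all regions: only the cone at (-4, 8) is present, so the union is just that shape — 1 connected region. The result has 1 disconnected region.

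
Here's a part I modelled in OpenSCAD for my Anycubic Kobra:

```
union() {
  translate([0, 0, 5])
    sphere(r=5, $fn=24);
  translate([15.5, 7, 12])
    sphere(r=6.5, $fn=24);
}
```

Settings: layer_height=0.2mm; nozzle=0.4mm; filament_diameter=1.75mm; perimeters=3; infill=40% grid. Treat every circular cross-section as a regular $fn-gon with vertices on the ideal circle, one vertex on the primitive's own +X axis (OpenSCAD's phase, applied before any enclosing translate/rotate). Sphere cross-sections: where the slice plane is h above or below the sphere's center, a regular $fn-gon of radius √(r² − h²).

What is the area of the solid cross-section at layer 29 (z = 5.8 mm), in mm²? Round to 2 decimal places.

At z = 5.8 mm: the r=5 sphere contributes a regular 24-gon of circumradius √(5²−0.8²) = 4.936 (area = (24/2)·4.936²·sin(360°/24) = 75.66 mm²); the r=6.5 sphere at (15.5, 7) slices to a regular 24-gon of circumradius 1.952 (√(r²−h²) with h=6.2 from center) (area = (24/2)·1.952²·sin(360°/24) = 11.83 mm²); Taking the union: the 2 present regions are separate (no shared area or edge), so areas and boundary lengths simply add and each stays a separate island — area = 87.49 mm². Overall, the cross-section has 2 separate islands. Net area = 87.49 mm².

87.49 mm²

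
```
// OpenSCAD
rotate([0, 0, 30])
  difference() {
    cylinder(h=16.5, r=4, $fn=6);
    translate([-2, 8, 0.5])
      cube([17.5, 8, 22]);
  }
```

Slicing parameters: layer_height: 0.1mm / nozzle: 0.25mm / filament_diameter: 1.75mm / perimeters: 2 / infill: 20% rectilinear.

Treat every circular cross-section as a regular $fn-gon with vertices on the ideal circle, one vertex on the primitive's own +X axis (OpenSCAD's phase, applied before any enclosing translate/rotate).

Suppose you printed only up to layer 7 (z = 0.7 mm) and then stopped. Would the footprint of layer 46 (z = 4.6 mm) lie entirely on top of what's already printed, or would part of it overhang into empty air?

Compare the two slices. At z = 0.7: the r=4 cylinder contributes a regular 6-gon of circumradius 4 (area = (6/2)·4.000²·sin(360°/6) = 41.57 mm²); the 17.5×8 cube at (-2, 8) contributes its full rectangle (area 140.00 mm²); After the difference (first − rest): starting from the r=4 cylinder (41.57 mm²), the 17.5×8 cube at (-2, 8) misses the remaining region (no effect) — area = 41.57 mm²; (rotated 30° about Z; rotation is an isometry so areas/perimeters/island counts are preserved). At z = 4.6: the r=4 cylinder contributes a regular 6-gon of circumradius 4 (area = (6/2)·4.000²·sin(360°/6) = 41.57 mm²); the cube at (-2, 8) (footprint 17.5×8) is included at this height (area 140.00 mm²); After the difference (first − rest): starting from the r=4 cylinder (41.57 mm²), the 17.5×8 cube at (-2, 8) misses the remaining region (no effect) — area = 41.57 mm²; (rotated 30° about Z; rotation is an isometry so areas/perimeters/island counts are preserved). Checking containment: the cross-section at z = 4.6 is a subset of the cross-section at z = 0.7.

entirely on top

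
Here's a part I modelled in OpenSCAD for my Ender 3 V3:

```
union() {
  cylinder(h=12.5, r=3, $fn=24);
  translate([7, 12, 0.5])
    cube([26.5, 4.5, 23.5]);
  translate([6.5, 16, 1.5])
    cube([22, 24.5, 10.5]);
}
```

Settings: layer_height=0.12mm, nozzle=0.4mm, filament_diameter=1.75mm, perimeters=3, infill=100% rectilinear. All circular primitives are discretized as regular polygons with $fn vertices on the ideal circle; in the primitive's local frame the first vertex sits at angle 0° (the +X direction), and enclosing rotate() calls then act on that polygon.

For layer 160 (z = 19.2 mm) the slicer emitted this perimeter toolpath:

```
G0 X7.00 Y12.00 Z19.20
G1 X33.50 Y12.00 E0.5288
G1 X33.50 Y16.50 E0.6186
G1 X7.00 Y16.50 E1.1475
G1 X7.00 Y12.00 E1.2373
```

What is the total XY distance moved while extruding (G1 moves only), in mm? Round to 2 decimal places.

62.00 mm

Sum the Euclidean lengths of each G1 segment: total = 62.00 mm.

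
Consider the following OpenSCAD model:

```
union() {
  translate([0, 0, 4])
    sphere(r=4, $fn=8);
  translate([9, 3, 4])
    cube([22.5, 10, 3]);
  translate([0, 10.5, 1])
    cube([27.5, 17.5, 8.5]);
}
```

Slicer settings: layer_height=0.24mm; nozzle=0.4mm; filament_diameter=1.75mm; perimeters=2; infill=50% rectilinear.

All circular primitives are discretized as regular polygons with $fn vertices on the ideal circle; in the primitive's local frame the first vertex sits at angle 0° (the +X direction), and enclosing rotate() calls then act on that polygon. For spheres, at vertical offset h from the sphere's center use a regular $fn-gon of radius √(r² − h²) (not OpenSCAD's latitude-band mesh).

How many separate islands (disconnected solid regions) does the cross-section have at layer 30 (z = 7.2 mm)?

2

At z = 7.2 mm: the r=4 sphere slices to a regular 8-gon of circumradius 2.400 (√(r²−h²) with h=3.2 from center); the cube at (9, 3) is absent (z outside [4, 7]); the cube at (0, 10.5) (footprint 27.5×17.5) is included at this height; Combining (union): the 2 present regions are separate (no shared area or edge), so areas and boundary lengths simply add and each stays a separate island — 2 connected regions. Overall, the cross-section has 2 separate islands. Island count = 2.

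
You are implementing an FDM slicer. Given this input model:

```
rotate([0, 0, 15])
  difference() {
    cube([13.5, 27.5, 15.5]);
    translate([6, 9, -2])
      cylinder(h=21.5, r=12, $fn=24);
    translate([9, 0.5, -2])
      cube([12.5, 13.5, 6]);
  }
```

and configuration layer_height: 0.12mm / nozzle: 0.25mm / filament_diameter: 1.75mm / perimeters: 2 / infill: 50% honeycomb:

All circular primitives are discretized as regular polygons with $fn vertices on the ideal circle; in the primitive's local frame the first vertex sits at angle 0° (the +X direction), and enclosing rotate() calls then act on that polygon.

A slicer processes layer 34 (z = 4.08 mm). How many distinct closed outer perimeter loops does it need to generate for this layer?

1

At z = 4.08 mm: the 13.5×27.5 cube contributes its full rectangle; the cylinder at (6, 9): section is a regular 24-gon, circumradius r=12; the cube at (9, 0.5) is not intersected at this z (z outside [-2, 4]); Taking the first minus the rest: starting from the 13.5×27.5 cube, the r=12 cylinder at (6, 9) partially overlaps it — only the 273.12 mm² overlap (of its 447.24 mm²) is removed, clipping the outline — 1 connected region; (rotated 15° about Z; rotation is an isometry so areas/perimeters/island counts are preserved). The result has 1 disconnected region.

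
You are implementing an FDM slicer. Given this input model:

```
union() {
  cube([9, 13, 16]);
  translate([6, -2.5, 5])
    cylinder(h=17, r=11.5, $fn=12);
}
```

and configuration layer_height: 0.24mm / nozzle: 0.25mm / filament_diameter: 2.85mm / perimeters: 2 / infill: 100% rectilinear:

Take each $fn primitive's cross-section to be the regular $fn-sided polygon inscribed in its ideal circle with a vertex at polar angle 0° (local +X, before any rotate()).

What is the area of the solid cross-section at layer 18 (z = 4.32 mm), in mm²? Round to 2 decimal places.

117.00 mm²

At z = 4.32 mm: the cube (footprint 9×13) is included at this height (area 117.00 mm²); the cylinder at (6, -2.5) is absent (z outside [5, 22]); Taking the union: only the 9×13 cube is present, so the union is just that shape — area = 117.00 mm². Overall, the cross-section is a single solid region. Net area = 117.00 mm².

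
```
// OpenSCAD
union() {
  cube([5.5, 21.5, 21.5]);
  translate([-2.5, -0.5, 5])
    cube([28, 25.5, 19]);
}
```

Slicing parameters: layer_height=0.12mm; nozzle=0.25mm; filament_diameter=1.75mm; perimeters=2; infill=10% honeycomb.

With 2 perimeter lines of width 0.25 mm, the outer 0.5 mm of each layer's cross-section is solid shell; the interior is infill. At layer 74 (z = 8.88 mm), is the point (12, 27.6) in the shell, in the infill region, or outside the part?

At z = 8.88 mm: the 5.5×21.5 cube contributes its full rectangle; the cube at (-2.5, -0.5) (footprint 28×25.5) is included at this height; Combining (union): the 5.5×21.5 cube lies entirely inside the 28×25.5 cube at (-2.5, -0.5), so the union is just the 28×25.5 cube at (-2.5, -0.5) — 1 connected region. Overall, the cross-section is a single solid region. The nearest boundary edge runs (-2.50, 25.00)→(25.50, 25.00); distance from the point to it = 2.60 mm. The point is not inside any of the regions above, so it lies outside the cross-section (2.60 mm from the nearest boundary).

outside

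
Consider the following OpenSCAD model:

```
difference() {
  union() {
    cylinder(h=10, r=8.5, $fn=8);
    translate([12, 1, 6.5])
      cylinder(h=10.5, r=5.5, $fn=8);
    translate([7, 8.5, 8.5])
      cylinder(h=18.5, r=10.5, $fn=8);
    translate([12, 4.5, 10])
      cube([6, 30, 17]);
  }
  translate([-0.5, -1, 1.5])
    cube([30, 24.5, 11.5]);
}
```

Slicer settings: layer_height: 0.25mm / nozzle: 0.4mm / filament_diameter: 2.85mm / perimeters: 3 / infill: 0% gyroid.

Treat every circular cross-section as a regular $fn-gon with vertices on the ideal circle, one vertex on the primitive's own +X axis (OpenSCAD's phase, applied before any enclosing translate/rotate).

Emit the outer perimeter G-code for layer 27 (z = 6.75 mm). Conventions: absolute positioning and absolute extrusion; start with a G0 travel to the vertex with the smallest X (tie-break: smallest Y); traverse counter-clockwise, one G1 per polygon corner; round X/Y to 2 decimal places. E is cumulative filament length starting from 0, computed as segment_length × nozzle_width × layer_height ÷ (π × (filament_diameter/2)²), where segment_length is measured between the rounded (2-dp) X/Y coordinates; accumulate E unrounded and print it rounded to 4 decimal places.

G0 X-8.50 Y0.00 Z6.75
G1 X-6.01 Y-6.01 E0.1020
G1 X0.00 Y-8.50 E0.2040
G1 X6.01 Y-6.01 E0.3059
G1 X7.71 Y-1.91 E0.3755
G1 X8.11 Y-2.89 E0.3921
G1 X12.00 Y-4.50 E0.4581
G1 X15.89 Y-2.89 E0.5241
G1 X16.67 Y-1.00 E0.5561
G1 X-0.50 Y-1.00 E0.8253
G1 X-0.50 Y8.29 E0.9709
G1 X-6.01 Y6.01 E1.0644
G1 X-8.50 Y0.00 E1.1664

At z = 6.75 mm: the cylinder: section is a regular 8-gon, circumradius r=8.5; the r=5.5 cylinder at (12, 1) contributes a regular 8-gon of circumradius 5.5; the cylinder at (7, 8.5) does not reach this height (z outside [8.5, 27]); the cube at (12, 4.5) is not intersected at this z (z outside [10, 27]); Taking the union: the regions partially overlap (shared area 4.62 mm²), so overlapping operands fuse into one piece — 1 connected region; the cube at (-0.5, -1) (footprint 30×24.5) is included at this height; After the difference (first − rest): starting from that combined region, the 30×24.5 cube at (-0.5, -1) partially overlaps it — only the 122.93 mm² overlap (of its 735.00 mm²) is removed, clipping the outline — 1 connected region. The outline is a single polygon with 12 vertices. Extrusion per mm of travel: 0.4 × 0.25 / (π × 1.425²) = 0.015675. Accumulating E over each segment gives final E = 1.1664.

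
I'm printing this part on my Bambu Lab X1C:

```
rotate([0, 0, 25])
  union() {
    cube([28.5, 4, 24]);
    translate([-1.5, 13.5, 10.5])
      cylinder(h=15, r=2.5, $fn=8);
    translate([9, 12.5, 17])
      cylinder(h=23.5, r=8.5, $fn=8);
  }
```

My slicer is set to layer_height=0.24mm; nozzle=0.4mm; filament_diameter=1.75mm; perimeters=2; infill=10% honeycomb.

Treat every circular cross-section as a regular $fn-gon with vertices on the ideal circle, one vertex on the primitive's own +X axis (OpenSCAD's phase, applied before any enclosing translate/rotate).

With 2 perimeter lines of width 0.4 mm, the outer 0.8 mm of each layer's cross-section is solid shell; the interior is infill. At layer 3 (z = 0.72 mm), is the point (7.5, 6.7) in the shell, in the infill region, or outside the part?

infill

At z = 0.72 mm: the cube is present — its section is the full 28.5×4 rectangle; the cylinder at (-1.5, 13.5) does not reach this height (z outside [10.5, 25.5]); the cylinder at (9, 12.5) is absent (z outside [17, 40.5]); Taking the union: only the 28.5×4 cube is present, so the union is just that shape — 1 connected region; (whole slice rotated 25° about Z — lengths, areas and connectivity unchanged). Overall, the cross-section is a single solid region. Undo the 25° rotation: the query point maps to (9.629, 2.903) in the un-rotated model frame. The nearest boundary edge runs (28.50, 4.00)→(0.00, 4.00); distance from the point to it = 1.10 mm. The point is inside the cross-section and 1.10 mm from the nearest boundary — more than the 0.8 mm shell width (2 × 0.4), so it's in the infill interior.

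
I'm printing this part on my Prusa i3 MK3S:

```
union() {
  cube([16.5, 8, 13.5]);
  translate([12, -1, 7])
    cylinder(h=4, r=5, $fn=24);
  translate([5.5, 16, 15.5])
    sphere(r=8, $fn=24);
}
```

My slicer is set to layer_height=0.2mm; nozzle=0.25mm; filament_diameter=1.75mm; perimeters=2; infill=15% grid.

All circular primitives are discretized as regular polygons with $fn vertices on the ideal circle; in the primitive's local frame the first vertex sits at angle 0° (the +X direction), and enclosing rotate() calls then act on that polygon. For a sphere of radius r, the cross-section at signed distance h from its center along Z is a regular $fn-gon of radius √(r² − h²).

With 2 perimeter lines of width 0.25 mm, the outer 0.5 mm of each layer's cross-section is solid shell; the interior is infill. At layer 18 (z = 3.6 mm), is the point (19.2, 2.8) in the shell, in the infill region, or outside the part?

outside

At z = 3.6 mm: the cube (footprint 16.5×8) is included at this height; the cylinder at (12, -1) does not reach this height (z outside [7, 11]); the sphere at (5.5, 16) does not reach this height (|z−center|=11.900 > r=8); Merging all regions: only the 16.5×8 cube is present, so the union is just that shape — 1 connected region. Overall, the cross-section is a single solid region. The nearest boundary edge runs (16.50, 0.00)→(16.50, 8.00); distance from the point to it = 2.70 mm. The point is not inside any of the regions above, so it lies outside the cross-section (2.70 mm from the nearest boundary).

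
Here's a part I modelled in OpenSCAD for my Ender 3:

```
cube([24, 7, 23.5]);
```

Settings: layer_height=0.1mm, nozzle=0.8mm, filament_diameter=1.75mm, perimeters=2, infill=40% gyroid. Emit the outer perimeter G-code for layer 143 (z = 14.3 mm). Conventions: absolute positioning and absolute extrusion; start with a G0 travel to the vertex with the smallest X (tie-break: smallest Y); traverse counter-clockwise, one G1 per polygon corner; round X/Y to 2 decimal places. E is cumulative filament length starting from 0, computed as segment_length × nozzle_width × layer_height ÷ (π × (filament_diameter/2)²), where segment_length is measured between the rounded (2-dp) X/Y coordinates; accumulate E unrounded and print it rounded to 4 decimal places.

G0 X0.00 Y0.00 Z14.30
G1 X24.00 Y0.00 E0.7982
G1 X24.00 Y7.00 E1.0311
G1 X0.00 Y7.00 E1.8293
G1 X0.00 Y0.00 E2.0621

At z = 14.3 mm: the cube is present — its section is the full 24×7 rectangle. The outline is a single polygon with 4 vertices. Extrusion per mm of travel: 0.8 × 0.1 / (π × 0.875²) = 0.033260. Accumulating E over each segment gives final E = 2.0621.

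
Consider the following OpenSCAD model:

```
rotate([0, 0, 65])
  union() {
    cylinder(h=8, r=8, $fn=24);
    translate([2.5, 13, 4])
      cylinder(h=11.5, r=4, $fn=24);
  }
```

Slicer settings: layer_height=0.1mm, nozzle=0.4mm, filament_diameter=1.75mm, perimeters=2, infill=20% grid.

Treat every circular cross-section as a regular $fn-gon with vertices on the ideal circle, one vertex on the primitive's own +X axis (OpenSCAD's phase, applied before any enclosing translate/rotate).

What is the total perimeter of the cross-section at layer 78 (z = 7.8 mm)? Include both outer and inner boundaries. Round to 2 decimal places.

At z = 7.8 mm: the r=8 cylinder contributes a regular 24-gon of circumradius 8 (perimeter = 2·24·8.000·sin(180°/24) = 50.12 mm); the cylinder at (2.5, 13): section is a regular 24-gon, circumradius r=4 (perimeter = 2·24·4.000·sin(180°/24) = 25.06 mm); Combining (union): the 2 present regions are separate (no shared area or edge), so areas and boundary lengths simply add and each stays a separate island — boundary = 75.18 mm; (whole slice rotated 65° about Z — lengths, areas and connectivity unchanged). Overall, the cross-section has 2 separate islands. Total boundary length (outer) = 75.18 mm.

75.18 mm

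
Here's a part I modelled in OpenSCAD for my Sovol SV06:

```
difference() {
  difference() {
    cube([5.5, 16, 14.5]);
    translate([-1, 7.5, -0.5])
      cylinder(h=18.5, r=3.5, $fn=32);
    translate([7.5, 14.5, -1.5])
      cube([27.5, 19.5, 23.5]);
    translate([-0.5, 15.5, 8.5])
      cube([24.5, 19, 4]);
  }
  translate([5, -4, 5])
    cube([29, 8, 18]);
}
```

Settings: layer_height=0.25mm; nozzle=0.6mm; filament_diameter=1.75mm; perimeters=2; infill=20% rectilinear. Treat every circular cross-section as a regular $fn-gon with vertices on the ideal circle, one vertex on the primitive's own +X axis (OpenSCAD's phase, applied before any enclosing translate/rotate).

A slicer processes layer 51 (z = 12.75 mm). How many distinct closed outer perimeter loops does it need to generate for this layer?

At z = 12.75 mm: the cube is present — its section is the full 5.5×16 rectangle; the r=3.5 cylinder at (-1, 7.5) gives a regular 32-gon of circumradius 3.5 (constant along its height); the cube at (7.5, 14.5) (footprint 27.5×19.5) is included at this height; the cube at (-0.5, 15.5) does not reach this height (z outside [8.5, 12.5]); After the difference (first − rest): starting from the 5.5×16 cube, the r=3.5 cylinder at (-1, 7.5) partially overlaps it — only the 12.24 mm² overlap (of its 38.24 mm²) is removed, clipping the outline; the 27.5×19.5 cube at (7.5, 14.5) misses the remaining region (no effect) — 1 connected region; the cube at (5, -4) (footprint 29×8) is included at this height; Taking the first minus the rest: starting from the result so far, the 29×8 cube at (5, -4) partially overlaps it — only the 2.00 mm² overlap (of its 232.00 mm²) is removed, clipping the outline — 1 connected region. The result has 1 disconnected region.

1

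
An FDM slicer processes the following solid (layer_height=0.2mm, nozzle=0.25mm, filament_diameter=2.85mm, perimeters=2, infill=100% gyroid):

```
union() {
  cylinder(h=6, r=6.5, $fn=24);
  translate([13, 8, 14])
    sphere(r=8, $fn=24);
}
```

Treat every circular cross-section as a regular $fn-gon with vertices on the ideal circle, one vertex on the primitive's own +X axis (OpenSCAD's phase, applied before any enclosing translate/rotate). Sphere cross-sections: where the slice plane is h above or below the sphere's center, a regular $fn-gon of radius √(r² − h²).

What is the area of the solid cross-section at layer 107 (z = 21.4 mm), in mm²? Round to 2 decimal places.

At z = 21.4 mm: the cylinder is not intersected at this z (z outside [0, 6]); the r=8 sphere at (13, 8) contributes a regular 24-gon of circumradius √(8²−7.4²) = 3.040 (area = (24/2)·3.040²·sin(360°/24) = 28.70 mm²); Taking the union: only the r=8 sphere at (13, 8) is present, so the union is just that shape — area = 28.70 mm². Overall, the cross-section is a single solid region. Net area = 28.70 mm².

28.70 mm²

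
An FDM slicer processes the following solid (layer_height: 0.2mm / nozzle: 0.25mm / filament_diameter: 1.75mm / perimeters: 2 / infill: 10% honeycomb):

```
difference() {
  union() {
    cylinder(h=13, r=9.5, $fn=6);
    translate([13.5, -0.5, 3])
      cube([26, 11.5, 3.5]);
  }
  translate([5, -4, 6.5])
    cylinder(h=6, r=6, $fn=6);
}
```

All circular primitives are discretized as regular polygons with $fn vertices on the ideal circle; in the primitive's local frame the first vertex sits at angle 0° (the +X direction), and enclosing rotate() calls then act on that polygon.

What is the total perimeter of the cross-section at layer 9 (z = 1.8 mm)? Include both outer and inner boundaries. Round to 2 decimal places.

57.00 mm

At z = 1.8 mm: the r=9.5 cylinder gives a regular 6-gon of circumradius 9.5 (constant along its height) (perimeter = 2·6·9.500·sin(180°/6) = 57.00 mm); the cube at (13.5, -0.5) does not reach this height (z outside [3, 6.5]); Taking the union: only the r=9.5 cylinder is present, so the union is just that shape — boundary = 57.00 mm; the cylinder at (5, -4) is not intersected at this z (z outside [6.5, 12.5]); After the difference (first − rest): none of the subtracted shapes is present at this height, so the result so far is unchanged — boundary = 57.00 mm. Overall, the cross-section is a single solid region. Total boundary length (outer) = 57.00 mm.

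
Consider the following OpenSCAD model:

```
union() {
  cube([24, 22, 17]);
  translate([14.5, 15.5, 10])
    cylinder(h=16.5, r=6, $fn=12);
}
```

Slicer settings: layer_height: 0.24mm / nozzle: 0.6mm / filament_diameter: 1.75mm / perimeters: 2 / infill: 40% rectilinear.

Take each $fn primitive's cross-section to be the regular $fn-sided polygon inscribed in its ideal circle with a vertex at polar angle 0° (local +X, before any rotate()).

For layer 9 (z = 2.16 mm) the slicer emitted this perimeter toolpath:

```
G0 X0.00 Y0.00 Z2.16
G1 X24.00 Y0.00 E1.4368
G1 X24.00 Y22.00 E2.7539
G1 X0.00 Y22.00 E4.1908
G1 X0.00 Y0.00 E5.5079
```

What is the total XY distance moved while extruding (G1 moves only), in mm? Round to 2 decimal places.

92.00 mm

Sum the Euclidean lengths of each G1 segment: total = 92.00 mm.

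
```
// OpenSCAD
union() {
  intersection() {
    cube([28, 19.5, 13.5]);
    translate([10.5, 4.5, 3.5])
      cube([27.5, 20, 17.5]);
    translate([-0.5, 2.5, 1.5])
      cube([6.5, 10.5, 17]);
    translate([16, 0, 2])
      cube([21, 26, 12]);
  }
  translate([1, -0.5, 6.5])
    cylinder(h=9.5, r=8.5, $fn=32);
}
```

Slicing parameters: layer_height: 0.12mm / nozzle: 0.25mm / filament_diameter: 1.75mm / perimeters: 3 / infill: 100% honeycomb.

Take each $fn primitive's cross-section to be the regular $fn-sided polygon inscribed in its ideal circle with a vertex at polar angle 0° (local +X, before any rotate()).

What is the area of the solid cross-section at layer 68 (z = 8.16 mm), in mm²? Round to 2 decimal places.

225.52 mm²

At z = 8.16 mm: the cube is present — its section is the full 28×19.5 rectangle (area 546.00 mm²); the 27.5×20 cube at (10.5, 4.5) contributes its full rectangle (area 550.00 mm²); the cube at (-0.5, 2.5) (footprint 6.5×10.5) is included at this height (area 68.25 mm²); the cube at (16, 0) is present — its section is the full 21×26 rectangle (area 546.00 mm²); Keeping only the common overlap: the 27.5×20 cube at (10.5, 4.5) partially overlaps the 28×19.5 cube; clipping to the common part keeps 262.50 mm²; the 6.5×10.5 cube at (-0.5, 2.5) does not overlap the running intersection (empty); the 21×26 cube at (16, 0) does not overlap the running intersection (empty) — nothing remains; the r=8.5 cylinder at (1, -0.5) contributes a regular 32-gon of circumradius 8.5 (area = (32/2)·8.500²·sin(360°/32) = 225.52 mm²); Combining (union): only the r=8.5 cylinder at (1, -0.5) is present, so the union is just that shape — area = 225.52 mm². Overall, the cross-section is a single solid region. Net area = 225.52 mm².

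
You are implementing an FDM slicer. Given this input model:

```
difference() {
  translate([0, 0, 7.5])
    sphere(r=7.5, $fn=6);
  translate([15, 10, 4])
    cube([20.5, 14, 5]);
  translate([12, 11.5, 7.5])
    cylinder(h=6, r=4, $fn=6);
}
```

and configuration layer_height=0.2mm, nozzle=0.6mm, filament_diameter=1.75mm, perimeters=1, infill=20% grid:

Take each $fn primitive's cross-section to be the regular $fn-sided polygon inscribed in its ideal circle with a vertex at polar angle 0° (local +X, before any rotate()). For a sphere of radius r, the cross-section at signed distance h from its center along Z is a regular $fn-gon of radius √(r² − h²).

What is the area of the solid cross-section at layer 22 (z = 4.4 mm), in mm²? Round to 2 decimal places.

At z = 4.4 mm: the r=7.5 sphere contributes a regular 6-gon of circumradius √(7.5²−3.1²) = 6.829 (area = (6/2)·6.829²·sin(360°/6) = 121.17 mm²); the cube at (15, 10) is present — its section is the full 20.5×14 rectangle (area 287.00 mm²); the cylinder at (12, 11.5) is absent (z outside [7.5, 13.5]); After the difference (first − rest): starting from the r=7.5 sphere (121.17 mm²), the 20.5×14 cube at (15, 10) misses the remaining region (no effect) — area = 121.17 mm². Overall, the cross-section is a single solid region. Net area = 121.17 mm².

121.17 mm²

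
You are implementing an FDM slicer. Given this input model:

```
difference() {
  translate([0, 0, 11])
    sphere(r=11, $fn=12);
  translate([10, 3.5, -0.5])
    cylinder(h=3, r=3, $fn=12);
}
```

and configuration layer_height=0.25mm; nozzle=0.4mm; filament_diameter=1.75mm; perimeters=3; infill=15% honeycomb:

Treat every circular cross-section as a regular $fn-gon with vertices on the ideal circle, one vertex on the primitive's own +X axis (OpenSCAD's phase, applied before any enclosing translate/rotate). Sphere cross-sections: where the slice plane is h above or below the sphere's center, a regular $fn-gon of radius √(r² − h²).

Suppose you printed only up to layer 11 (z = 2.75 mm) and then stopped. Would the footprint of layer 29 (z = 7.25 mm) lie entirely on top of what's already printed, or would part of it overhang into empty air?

Compare the two slices. At z = 2.75: the r=11 sphere contributes a regular 12-gon of circumradius √(11²−8.25²) = 7.276 (area = (12/2)·7.276²·sin(360°/12) = 158.81 mm²); the cylinder at (10, 3.5) is not intersected at this z (z outside [-0.5, 2.5]); Taking the first minus the rest: none of the subtracted shapes is present at this height, so the r=11 sphere is unchanged — area = 158.81 mm². At z = 7.25: the r=11 sphere contributes a regular 12-gon of circumradius √(11²−3.75²) = 10.341 (area = (12/2)·10.341²·sin(360°/12) = 320.81 mm²); the cylinder at (10, 3.5) does not reach this height (z outside [-0.5, 2.5]); After the difference (first − rest): none of the subtracted shapes is present at this height, so the r=11 sphere is unchanged — area = 320.81 mm². Checking containment: at z = 7.25 the cross-section extends beyond the z = 2.75 cross-section by about 162.00 mm².

part overhangs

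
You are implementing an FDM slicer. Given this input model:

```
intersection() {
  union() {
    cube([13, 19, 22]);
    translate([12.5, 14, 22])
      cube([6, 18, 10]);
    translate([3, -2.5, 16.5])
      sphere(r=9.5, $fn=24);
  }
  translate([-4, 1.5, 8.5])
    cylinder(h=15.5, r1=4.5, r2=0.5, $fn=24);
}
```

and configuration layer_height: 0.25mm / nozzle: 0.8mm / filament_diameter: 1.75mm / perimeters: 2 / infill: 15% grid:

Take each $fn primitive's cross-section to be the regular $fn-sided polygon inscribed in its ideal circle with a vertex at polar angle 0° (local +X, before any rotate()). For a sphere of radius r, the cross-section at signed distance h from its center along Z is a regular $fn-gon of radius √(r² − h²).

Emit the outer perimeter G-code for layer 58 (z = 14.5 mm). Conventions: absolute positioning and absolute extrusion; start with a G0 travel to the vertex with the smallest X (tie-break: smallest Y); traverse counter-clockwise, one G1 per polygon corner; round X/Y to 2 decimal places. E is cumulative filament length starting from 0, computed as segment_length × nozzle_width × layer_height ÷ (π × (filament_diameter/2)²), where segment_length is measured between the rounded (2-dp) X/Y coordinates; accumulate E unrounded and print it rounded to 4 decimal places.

At z = 14.5 mm: the cube is present — its section is the full 13×19 rectangle; the cube at (12.5, 14) is not intersected at this z (z outside [22, 32]); the r=9.5 sphere at (3, -2.5) contributes a regular 24-gon of circumradius √(9.5²−2²) = 9.287; Merging all regions: the regions partially overlap (shared area 63.88 mm²), so overlapping operands fuse into one piece — 1 connected region; the cone at (-4, 1.5) contributes a regular 24-gon of circumradius 2.952 (interpolated between r1=4.5 and r2=0.5 at t=0.387); Taking the intersection: the cone at (-4, 1.5) partially overlaps that combined region; clipping to the common part keeps 19.46 mm² — 1 connected region. The outline is a single polygon with 18 vertices. Extrusion per mm of travel: 0.8 × 0.25 / (π × 0.875²) = 0.083150. Accumulating E over each segment gives final E = 1.3748.

G0 X-6.04 Y-0.62 Z14.50
G1 X-5.48 Y-1.06 E0.0592
G1 X-4.76 Y-1.35 E0.1238
G1 X-4.00 Y-1.45 E0.1875
G1 X-3.24 Y-1.35 E0.2512
G1 X-2.52 Y-1.06 E0.3158
G1 X-1.91 Y-0.59 E0.3798
G1 X-1.44 Y0.02 E0.4438
G1 X-1.15 Y0.74 E0.5084
G1 X-1.05 Y1.50 E0.5721
G1 X-1.15 Y2.26 E0.6359
G1 X-1.44 Y2.98 E0.7004
G1 X-1.91 Y3.59 E0.7644
G1 X-2.52 Y4.06 E0.8285
G1 X-3.21 Y4.34 E0.8904
G1 X-3.57 Y4.07 E0.9278
G1 X-5.04 Y2.14 E1.1295
G1 X-5.97 Y-0.10 E1.3312
G1 X-6.04 Y-0.62 E1.3748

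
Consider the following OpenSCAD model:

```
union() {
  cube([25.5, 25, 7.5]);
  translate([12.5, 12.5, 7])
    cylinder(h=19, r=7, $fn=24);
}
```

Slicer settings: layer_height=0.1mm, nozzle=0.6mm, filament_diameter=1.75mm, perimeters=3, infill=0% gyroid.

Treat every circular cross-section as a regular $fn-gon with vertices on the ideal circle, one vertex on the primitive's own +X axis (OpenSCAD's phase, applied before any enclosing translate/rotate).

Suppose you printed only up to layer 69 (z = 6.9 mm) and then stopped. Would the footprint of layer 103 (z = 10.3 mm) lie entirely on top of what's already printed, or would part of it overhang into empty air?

entirely on top

Compare the two slices. At z = 6.9: the cube (footprint 25.5×25) is included at this height (area 637.50 mm²); the cylinder at (12.5, 12.5) is absent (z outside [7, 26]); Combining (union): only the 25.5×25 cube is present, so the union is just that shape — area = 637.50 mm². At z = 10.3: the cube is absent (z outside [0, 7.5]); the cylinder at (12.5, 12.5): section is a regular 24-gon, circumradius r=7 (area = (24/2)·7.000²·sin(360°/24) = 152.19 mm²); Taking the union: only the r=7 cylinder at (12.5, 12.5) is present, so the union is just that shape — area = 152.19 mm². Checking containment: the cross-section at z = 10.3 is a subset of the cross-section at z = 6.9.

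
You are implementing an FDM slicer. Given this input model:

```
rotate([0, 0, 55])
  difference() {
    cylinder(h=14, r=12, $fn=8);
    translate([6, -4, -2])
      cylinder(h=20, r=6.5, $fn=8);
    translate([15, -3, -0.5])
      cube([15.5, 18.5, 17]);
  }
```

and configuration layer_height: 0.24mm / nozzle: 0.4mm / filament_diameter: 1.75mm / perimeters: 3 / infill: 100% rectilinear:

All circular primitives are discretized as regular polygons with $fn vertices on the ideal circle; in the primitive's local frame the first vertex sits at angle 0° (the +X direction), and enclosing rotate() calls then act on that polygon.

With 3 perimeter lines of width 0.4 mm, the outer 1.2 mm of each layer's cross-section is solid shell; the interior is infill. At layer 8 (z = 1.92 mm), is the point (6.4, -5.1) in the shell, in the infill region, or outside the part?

infill

At z = 1.92 mm: the r=12 cylinder gives a regular 8-gon of circumradius 12 (constant along its height); the r=6.5 cylinder at (6, -4) gives a regular 8-gon of circumradius 6.5 (constant along its height); the 15.5×18.5 cube at (15, -3) contributes its full rectangle; After the difference (first − rest): starting from the r=12 cylinder, the r=6.5 cylinder at (6, -4) partially overlaps it — only the 102.83 mm² overlap (of its 119.50 mm²) is removed, clipping the outline; the 15.5×18.5 cube at (15, -3) misses the remaining region (no effect) — 1 connected region; (rotated 55° about Z; rotation is an isometry so areas/perimeters/island counts are preserved). Overall, the cross-section is a single solid region. Undo the 55° rotation: the query point maps to (-0.507, -8.168) in the un-rotated model frame. The nearest boundary edge runs (-0.50, -4.00)→(1.40, -8.60); distance from the point to it = 1.60 mm. The point is inside the cross-section and 1.60 mm from the nearest boundary — more than the 1.2 mm shell width (3 × 0.4), so it's in the infill interior.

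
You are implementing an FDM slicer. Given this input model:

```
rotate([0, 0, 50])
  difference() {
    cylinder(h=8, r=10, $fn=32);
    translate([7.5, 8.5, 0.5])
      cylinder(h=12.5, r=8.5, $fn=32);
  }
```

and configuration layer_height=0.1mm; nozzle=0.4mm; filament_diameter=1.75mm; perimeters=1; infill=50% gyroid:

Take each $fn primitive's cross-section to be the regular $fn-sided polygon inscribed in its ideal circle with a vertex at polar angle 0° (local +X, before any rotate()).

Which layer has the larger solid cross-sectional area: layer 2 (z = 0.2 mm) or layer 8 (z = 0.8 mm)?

layer 2 (z = 0.2 mm)

Layer 2 (z = 0.2): the r=10 cylinder gives a regular 32-gon of circumradius 10 (constant along its height) (area = (32/2)·10.000²·sin(360°/32) = 312.14 mm²); the cylinder at (7.5, 8.5) does not reach this height (z outside [0.5, 13]); Subtracting the remaining from the first: none of the subtracted shapes is present at this height, so the r=10 cylinder is unchanged — area = 312.14 mm²; (rotated 50° about Z; rotation is an isometry so areas/perimeters/island counts are preserved). So its area = 312.14 mm². Layer 8 (z = 0.8): the cylinder: section is a regular 32-gon, circumradius r=10 (area = (32/2)·10.000²·sin(360°/32) = 312.14 mm²); the cylinder at (7.5, 8.5): section is a regular 32-gon, circumradius r=8.5 (area = (32/2)·8.500²·sin(360°/32) = 225.52 mm²); After the difference (first − rest): starting from the r=10 cylinder (312.14 mm²), the r=8.5 cylinder at (7.5, 8.5) partially overlaps it — only the 71.65 mm² overlap (of its 225.52 mm²) is removed, clipping the outline — area = 240.50 mm²; (whole slice rotated 50° about Z — lengths, areas and connectivity unchanged). So its area = 240.50 mm². Layer 2 is larger (312.14 vs 240.50 mm²).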